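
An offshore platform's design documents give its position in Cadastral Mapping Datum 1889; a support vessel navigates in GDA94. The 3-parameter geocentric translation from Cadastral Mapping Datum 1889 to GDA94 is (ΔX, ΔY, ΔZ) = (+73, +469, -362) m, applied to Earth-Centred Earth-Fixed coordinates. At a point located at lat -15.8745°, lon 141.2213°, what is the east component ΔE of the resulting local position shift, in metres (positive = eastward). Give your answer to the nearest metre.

At φ = -15.8745°, λ = 141.2213°: sin φ = -0.273531, cos φ = 0.961863, sin λ = 0.626314, cos λ = -0.779571.
ΔE = −sin λ·ΔX + cos λ·ΔY = −(0.626314)·(73) + (-0.779571)·(469) = -411.34 m.

ΔE = -411 m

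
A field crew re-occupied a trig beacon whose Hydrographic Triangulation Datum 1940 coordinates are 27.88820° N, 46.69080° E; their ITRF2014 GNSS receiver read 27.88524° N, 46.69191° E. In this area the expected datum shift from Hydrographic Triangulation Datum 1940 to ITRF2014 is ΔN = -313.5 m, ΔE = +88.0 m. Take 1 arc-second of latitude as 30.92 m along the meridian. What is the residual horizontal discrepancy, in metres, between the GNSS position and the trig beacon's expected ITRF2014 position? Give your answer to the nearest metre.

Observed coordinate differences: Δφ = -0.00296°, Δλ = +0.00111°.
Converting to metres (1° lat = 111312 m, cos φ = 0.883862): observed ΔN = -329.5 m, observed ΔE = 109.2 m.
Subtracting the expected shift leaves a residual of -329.5 − (-313.5) = -16.0 m north and 109.2 − (88.0) = 21.2 m east.
Residual distance = √((-16.0)² + 21.2²) = 26.6 m.

27 m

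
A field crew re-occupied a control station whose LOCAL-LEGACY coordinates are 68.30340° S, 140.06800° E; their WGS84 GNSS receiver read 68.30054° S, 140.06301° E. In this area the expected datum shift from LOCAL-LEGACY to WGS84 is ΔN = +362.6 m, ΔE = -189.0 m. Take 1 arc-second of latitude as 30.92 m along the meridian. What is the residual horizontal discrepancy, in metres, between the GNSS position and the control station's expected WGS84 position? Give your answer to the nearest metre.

Observed coordinate differences: Δφ = +0.00286°, Δλ = -0.00499°.
Converting to metres (1° lat = 111312 m, cos φ = 0.369692): observed ΔN = 318.4 m, observed ΔE = -205.3 m.
Subtracting the expected shift leaves a residual of 318.4 − (362.6) = -44.2 m north and -205.3 − (-189.0) = -16.3 m east.
Residual distance = √((-44.2)² + (-16.3)²) = 47.2 m.

47 m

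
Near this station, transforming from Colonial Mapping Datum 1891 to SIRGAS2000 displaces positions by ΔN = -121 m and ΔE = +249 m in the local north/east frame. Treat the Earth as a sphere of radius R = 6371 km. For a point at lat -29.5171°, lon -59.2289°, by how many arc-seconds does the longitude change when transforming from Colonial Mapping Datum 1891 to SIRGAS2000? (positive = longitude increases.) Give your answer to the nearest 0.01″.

At latitude -29.5171°, cos φ = 0.870209.
One radian of longitude at latitude φ spans R cos φ, so Δλ = ΔE / (R cos φ) = 249.0 / (6371000 × 0.870209) = 4.4913e-05 rad = 9.264″.

Δλ = 9.26″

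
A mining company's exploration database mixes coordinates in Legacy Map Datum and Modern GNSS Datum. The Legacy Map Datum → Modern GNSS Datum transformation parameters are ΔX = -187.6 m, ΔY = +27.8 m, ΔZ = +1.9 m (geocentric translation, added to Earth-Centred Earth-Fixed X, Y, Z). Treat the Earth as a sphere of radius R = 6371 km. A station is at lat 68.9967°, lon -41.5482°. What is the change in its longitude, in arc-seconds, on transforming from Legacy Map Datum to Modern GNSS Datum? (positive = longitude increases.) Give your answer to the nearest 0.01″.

sin φ = 0.933560, cos φ = 0.358422, sin λ = -0.663250, cos λ = 0.748398.
East component: ΔE = −sin λ·ΔX + cos λ·ΔY = −(-0.663250)(-187.6) + (0.748398)(27.8) = -103.62 m.
1° of latitude spans πR/180 = 111195 m; at latitude φ, 1° of longitude spans that × cos φ = 39854.7 m, so Δλ = -103.62 / 39854.7 × 3600 = -9.360″.

Δλ = -9.36″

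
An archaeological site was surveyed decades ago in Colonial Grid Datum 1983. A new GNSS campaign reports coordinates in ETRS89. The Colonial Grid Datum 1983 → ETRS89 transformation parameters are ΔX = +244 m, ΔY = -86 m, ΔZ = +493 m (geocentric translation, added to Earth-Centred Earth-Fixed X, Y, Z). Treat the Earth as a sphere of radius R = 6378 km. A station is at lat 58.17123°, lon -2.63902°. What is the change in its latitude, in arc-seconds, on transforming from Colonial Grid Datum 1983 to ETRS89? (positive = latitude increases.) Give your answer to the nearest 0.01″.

Δφ = 1.60″

sin φ = 0.849628, cos φ = 0.527382, sin λ = -0.046043, cos λ = 0.998939.
North component: ΔN = −sin φ cos λ·ΔX − sin φ sin λ·ΔY + cos φ·ΔZ = −(0.849628)(0.998939)(244) − (0.849628)(-0.046043)(-86) + (0.527382)(493) = 49.55 m.
1° of latitude spans πR/180 = 111317 m, so Δφ = 49.55 / 111317 × 3600 = 1.602″.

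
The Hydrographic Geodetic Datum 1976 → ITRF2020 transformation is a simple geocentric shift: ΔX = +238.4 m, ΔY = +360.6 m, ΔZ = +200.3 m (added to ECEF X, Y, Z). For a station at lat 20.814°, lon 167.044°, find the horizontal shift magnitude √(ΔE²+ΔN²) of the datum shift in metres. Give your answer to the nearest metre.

The local east axis at (φ, λ) is (−sin λ, cos λ, 0), so ΔE = −sin(167.044°)·238.4 + cos(167.044°)·360.6 = -404.87 m.
The local north axis is (−sin φ cos λ, −sin φ sin λ, cos φ), giving ΔN = 82.555 − 28.728 + 187.228 = 241.06 m.
Horizontal magnitude = √(ΔE² + ΔN²) = √((-404.87)² + 241.06²) = 471.20 m.

471 m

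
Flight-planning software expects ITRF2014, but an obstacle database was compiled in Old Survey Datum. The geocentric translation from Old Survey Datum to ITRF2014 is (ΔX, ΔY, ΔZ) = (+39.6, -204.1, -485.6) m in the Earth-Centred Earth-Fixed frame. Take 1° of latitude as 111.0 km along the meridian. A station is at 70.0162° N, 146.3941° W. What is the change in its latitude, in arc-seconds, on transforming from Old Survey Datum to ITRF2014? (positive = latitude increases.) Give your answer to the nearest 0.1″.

sin φ = 0.939789, cos φ = 0.341754, sin λ = -0.553477, cos λ = -0.832864.
North component: ΔN = −sin φ cos λ·ΔX − sin φ sin λ·ΔY + cos φ·ΔZ = −(0.939789)(-0.832864)(39.6) − (0.939789)(-0.553477)(-204.1) + (0.341754)(-485.6) = -241.12 m.
1° of latitude spans 111000 m, so Δφ = -241.12 / 111000 × 3600 = -7.820″.

Δφ = -7.8″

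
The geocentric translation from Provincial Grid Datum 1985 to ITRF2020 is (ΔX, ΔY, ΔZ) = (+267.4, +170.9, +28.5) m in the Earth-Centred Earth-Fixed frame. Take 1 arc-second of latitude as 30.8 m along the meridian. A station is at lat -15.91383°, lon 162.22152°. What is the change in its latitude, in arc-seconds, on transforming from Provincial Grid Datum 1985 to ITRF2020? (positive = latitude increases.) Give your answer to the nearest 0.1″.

Δφ = -0.9″

sin φ = -0.274191, cos φ = 0.961675, sin λ = 0.305338, cos λ = -0.952244.
North component: ΔN = −sin φ cos λ·ΔX − sin φ sin λ·ΔY + cos φ·ΔZ = −(-0.274191)(-0.952244)(267.4) − (-0.274191)(0.305338)(170.9) + (0.961675)(28.5) = -28.10 m.
1° of latitude spans 3600 × 30.80 = 110880 m, so Δφ = -28.10 / 110880 × 3600 = -0.912″.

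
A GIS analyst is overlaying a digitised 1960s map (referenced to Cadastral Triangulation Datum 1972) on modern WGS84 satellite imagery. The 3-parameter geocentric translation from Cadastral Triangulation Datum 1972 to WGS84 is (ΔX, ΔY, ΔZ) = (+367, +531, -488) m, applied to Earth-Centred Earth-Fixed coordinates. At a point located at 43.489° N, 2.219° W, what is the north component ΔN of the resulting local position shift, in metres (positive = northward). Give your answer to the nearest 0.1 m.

At φ = 43.489°, λ = -2.219°: sin φ = 0.688215, cos φ = 0.725507, sin λ = -0.038719, cos λ = 0.999250.
ΔN = −sin φ cos λ·ΔX − sin φ sin λ·ΔY + cos φ·ΔZ = −(0.688215)(0.999250)(367) − (0.688215)(-0.038719)(531) + (0.725507)(-488) = -592.28 m.

ΔN = -592.3 m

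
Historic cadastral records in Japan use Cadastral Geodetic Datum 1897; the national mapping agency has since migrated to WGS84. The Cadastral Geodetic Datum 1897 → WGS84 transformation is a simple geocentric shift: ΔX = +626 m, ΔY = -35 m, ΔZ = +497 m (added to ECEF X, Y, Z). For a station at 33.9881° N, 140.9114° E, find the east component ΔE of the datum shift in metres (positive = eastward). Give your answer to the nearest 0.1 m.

ΔE = -367.5 m

The local east axis at (φ, λ) is (−sin λ, cos λ, 0), so ΔE = −sin(140.9114°)·626 + cos(140.9114°)·(-35) = -367.54 m.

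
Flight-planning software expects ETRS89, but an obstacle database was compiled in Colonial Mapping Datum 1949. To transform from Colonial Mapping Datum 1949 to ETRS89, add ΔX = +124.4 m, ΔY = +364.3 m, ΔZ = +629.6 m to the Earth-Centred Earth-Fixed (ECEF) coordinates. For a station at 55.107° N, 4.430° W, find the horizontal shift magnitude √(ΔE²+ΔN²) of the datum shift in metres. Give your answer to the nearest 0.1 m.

467.2 m

At φ = 55.107°, λ = -4.430°: sin φ = 0.820222, cos φ = 0.572046, sin λ = -0.077241, cos λ = 0.997012.
ΔE = −sin λ·ΔX + cos λ·ΔY = −(-0.077241)·(124.4) + (0.997012)·(364.3) = 372.82 m.
ΔN = −sin φ cos λ·ΔX − sin φ sin λ·ΔY + cos φ·ΔZ = −(0.820222)(0.997012)(124.4) − (0.820222)(-0.077241)(364.3) + (0.572046)(629.6) = 281.51 m.
Horizontal magnitude = √(ΔE² + ΔN²) = √(372.82² + 281.51²) = 467.16 m.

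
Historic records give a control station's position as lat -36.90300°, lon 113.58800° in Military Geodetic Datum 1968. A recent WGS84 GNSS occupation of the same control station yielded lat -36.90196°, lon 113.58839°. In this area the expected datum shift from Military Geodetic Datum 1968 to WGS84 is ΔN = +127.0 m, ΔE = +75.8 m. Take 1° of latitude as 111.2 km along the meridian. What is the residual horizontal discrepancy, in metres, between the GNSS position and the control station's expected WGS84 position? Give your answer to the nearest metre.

Observed coordinate differences: Δφ = +0.00104°, Δλ = +0.00039°.
Converting to metres (1° lat = 111200 m, cos φ = 0.799653): observed ΔN = 115.6 m, observed ΔE = 34.7 m.
Subtracting the expected shift leaves a residual of 115.6 − (127.0) = -11.4 m north and 34.7 − (75.8) = -41.1 m east.
Residual distance = √((-11.4)² + (-41.1)²) = 42.7 m.

43 m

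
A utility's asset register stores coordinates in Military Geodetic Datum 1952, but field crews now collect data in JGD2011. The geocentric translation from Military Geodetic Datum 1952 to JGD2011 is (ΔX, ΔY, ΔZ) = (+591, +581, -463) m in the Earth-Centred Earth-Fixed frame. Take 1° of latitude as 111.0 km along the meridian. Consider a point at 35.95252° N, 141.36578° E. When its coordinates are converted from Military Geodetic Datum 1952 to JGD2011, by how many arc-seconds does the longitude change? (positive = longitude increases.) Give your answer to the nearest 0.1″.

sin φ = 0.587115, cos φ = 0.809504, sin λ = 0.624346, cos λ = -0.781148.
East component: ΔE = −sin λ·ΔX + cos λ·ΔY = −(0.624346)(591) + (-0.781148)(581) = -822.84 m.
1° of latitude spans 111000 m; at latitude φ, 1° of longitude spans that × cos φ = 89854.9 m, so Δλ = -822.84 / 89854.9 × 3600 = -32.967″.

Δλ = -33.0″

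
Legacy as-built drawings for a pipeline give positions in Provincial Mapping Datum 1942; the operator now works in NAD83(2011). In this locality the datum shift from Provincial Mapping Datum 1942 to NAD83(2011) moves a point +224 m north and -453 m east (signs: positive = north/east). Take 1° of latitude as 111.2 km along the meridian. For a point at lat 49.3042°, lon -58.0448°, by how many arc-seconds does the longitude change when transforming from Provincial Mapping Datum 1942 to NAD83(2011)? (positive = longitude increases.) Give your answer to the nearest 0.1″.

Δλ = -22.5″

At latitude 49.3042°, cos φ = 0.652043.
1° of longitude at this latitude = 111.2 × cos φ = 72.51 km, so Δλ = -453.0 / 72507.2 = -0.0062477° = -22.492″.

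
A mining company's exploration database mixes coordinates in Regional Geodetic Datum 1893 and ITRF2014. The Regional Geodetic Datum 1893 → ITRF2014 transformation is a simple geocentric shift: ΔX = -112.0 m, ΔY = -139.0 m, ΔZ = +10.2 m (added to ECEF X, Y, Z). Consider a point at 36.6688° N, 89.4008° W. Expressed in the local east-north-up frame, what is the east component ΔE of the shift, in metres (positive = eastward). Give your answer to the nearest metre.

ΔE = -113 m

The local east axis at (φ, λ) is (−sin λ, cos λ, 0), so ΔE = −sin(-89.4008°)·(-112.0) + cos(-89.4008°)·(-139.0) = -113.45 m.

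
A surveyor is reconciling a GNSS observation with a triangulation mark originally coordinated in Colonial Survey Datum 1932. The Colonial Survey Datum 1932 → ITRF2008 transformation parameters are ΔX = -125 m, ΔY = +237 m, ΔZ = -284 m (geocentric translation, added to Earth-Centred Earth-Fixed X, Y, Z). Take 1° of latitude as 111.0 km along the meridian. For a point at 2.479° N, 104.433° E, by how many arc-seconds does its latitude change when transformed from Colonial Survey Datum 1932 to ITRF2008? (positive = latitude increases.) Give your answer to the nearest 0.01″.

sin φ = 0.043253, cos φ = 0.999064, sin λ = 0.968440, cos λ = -0.249248.
North component: ΔN = −sin φ cos λ·ΔX − sin φ sin λ·ΔY + cos φ·ΔZ = −(0.043253)(-0.249248)(-125) − (0.043253)(0.968440)(237) + (0.999064)(-284) = -295.01 m.
1° of latitude spans 111000 m, so Δφ = -295.01 / 111000 × 3600 = -9.568″.

Δφ = -9.57″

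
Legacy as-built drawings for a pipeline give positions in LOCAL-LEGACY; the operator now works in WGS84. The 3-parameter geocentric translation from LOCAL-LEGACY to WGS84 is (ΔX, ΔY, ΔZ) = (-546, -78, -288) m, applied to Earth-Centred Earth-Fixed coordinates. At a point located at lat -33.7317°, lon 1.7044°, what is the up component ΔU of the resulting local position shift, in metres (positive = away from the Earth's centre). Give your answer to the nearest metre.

The local up (radial) axis is (cos φ cos λ, cos φ sin λ, sin φ), giving ΔU = -453.878 − 1.929 + 159.928 = -295.88 m.

ΔU = -296 m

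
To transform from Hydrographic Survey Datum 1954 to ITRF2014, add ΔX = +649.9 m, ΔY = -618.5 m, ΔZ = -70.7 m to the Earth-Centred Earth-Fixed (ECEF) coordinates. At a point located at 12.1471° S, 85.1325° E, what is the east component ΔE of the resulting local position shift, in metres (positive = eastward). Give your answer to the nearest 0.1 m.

The local east axis at (φ, λ) is (−sin λ, cos λ, 0), so ΔE = −sin(85.1325°)·649.9 + cos(85.1325°)·(-618.5) = -700.04 m.

ΔE = -700.0 m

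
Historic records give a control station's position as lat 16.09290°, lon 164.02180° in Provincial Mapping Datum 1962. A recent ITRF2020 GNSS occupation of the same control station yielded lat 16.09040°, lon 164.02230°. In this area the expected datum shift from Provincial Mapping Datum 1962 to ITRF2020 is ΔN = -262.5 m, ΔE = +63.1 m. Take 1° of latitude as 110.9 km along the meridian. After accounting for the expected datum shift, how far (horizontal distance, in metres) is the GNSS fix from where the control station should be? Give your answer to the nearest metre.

Observed coordinate differences: Δφ = -0.00250°, Δλ = +0.00050°.
Converting to metres (1° lat = 110900 m, cos φ = 0.960814): observed ΔN = -277.3 m, observed ΔE = 53.3 m.
Subtracting the expected shift leaves a residual of -277.3 − (-262.5) = -14.8 m north and 53.3 − (63.1) = -9.8 m east.
Residual distance = √((-14.8)² + (-9.8)²) = 17.7 m.

18 m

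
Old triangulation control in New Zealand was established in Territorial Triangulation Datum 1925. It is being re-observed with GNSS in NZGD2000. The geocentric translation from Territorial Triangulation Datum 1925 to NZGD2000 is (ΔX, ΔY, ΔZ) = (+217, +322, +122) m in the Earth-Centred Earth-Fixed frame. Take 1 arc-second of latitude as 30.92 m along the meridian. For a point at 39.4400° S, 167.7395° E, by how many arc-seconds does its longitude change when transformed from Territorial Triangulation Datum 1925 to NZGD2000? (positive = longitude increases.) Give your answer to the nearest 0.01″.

sin φ = -0.635270, cos φ = 0.772290, sin λ = 0.212357, cos λ = -0.977192.
East component: ΔE = −sin λ·ΔX + cos λ·ΔY = −(0.212357)(217) + (-0.977192)(322) = -360.74 m.
1° of latitude spans 3600 × 30.92 = 111312 m; at latitude φ, 1° of longitude spans that × cos φ = 85965.2 m, so Δλ = -360.74 / 85965.2 × 3600 = -15.107″.

Δλ = -15.11″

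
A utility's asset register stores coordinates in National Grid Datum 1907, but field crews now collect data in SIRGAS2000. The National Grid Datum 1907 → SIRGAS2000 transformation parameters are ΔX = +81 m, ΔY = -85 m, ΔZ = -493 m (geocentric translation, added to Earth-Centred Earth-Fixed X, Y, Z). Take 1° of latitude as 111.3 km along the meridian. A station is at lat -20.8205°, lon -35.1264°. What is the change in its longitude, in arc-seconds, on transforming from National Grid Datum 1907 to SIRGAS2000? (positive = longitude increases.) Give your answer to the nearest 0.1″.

Δλ = -0.8″

sin φ = -0.355441, cos φ = 0.934699, sin λ = -0.575382, cos λ = 0.817885.
East component: ΔE = −sin λ·ΔX + cos λ·ΔY = −(-0.575382)(81) + (0.817885)(-85) = -22.91 m.
1° of latitude spans 111300 m; at latitude φ, 1° of longitude spans that × cos φ = 104031.9 m, so Δλ = -22.91 / 104031.9 × 3600 = -0.793″.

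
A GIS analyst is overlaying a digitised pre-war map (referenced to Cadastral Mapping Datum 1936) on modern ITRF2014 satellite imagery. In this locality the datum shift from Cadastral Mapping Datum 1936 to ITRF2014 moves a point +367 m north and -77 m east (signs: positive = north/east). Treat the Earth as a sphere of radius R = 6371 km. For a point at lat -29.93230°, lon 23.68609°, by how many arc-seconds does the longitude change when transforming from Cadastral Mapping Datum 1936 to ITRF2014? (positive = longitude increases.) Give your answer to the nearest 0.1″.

Δλ = -2.9″

At latitude -29.93230°, cos φ = 0.866616.
One radian of longitude at latitude φ spans R cos φ, so Δλ = ΔE / (R cos φ) = -77.0 / (6371000 × 0.866616) = -1.3946e-05 rad = -2.877″.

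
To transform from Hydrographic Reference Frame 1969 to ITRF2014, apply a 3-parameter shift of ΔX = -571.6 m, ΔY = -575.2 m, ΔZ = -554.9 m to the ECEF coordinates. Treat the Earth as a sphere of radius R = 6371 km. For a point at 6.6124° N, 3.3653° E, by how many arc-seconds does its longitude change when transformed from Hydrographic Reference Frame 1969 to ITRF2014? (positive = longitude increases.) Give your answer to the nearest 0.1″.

Δλ = -17.6″

sin φ = 0.115152, cos φ = 0.993348, sin λ = 0.058702, cos λ = 0.998276.
East component: ΔE = −sin λ·ΔX + cos λ·ΔY = −(0.058702)(-571.6) + (0.998276)(-575.2) = -540.65 m.
1° of latitude spans πR/180 = 111195 m; at latitude φ, 1° of longitude spans that × cos φ = 110455.2 m, so Δλ = -540.65 / 110455.2 × 3600 = -17.621″.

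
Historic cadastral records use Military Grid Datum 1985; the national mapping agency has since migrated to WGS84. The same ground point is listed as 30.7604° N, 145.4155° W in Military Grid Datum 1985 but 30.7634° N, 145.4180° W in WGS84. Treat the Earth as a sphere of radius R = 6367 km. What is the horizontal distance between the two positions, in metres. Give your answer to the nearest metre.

Δφ = 30.7634° − 30.7604° = +0.0030°; Δλ = -145.4180° − -145.4155° = -0.0025°.
1° along a meridian = πR/180 = 111125 m.
ΔN = Δφ × 111125 = 333.4 m; ΔE = Δλ × 111125 × cos(30.7604°) = -0.0025 × 111125 × 0.859314 = -238.7 m.
Distance = √(ΔE² + ΔN²) = √((-238.7)² + 333.4²) = 410.0 m.

410 m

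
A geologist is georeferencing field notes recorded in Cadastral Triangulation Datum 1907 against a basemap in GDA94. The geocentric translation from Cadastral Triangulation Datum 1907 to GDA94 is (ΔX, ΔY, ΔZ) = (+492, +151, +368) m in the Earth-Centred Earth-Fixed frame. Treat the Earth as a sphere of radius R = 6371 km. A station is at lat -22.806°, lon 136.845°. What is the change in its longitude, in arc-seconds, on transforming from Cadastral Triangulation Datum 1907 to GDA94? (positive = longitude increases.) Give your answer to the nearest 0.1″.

sin φ = -0.387612, cos φ = 0.921823, sin λ = 0.683974, cos λ = -0.729506.
East component: ΔE = −sin λ·ΔX + cos λ·ΔY = −(0.683974)(492) + (-0.729506)(151) = -446.67 m.
1° of latitude spans πR/180 = 111195 m; at latitude φ, 1° of longitude spans that × cos φ = 102502.0 m, so Δλ = -446.67 / 102502.0 × 3600 = -15.688″.

Δλ = -15.7″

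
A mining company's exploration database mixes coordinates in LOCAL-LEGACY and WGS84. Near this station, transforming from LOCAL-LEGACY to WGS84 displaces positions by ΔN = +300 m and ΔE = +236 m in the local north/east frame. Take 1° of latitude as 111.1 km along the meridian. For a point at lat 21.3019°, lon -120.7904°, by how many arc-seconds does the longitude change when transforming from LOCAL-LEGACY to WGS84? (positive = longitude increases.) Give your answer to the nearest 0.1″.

At latitude 21.3019°, cos φ = 0.931679.
1° of longitude at this latitude = 111.1 × cos φ = 103.51 km, so Δλ = 236.0 / 103509.6 = 0.0022800° = 8.208″.

Δλ = 8.2″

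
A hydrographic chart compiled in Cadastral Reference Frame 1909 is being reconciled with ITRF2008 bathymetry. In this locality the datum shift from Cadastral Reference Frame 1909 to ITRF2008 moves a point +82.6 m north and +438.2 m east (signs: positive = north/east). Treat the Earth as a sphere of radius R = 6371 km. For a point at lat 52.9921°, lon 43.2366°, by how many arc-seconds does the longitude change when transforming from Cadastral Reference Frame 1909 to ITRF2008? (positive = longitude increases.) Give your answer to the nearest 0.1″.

Δλ = 23.6″

At latitude 52.9921°, cos φ = 0.601925.
One radian of longitude at latitude φ spans R cos φ, so Δλ = ΔE / (R cos φ) = 438.2 / (6371000 × 0.601925) = 1.1427e-04 rad = 23.569″.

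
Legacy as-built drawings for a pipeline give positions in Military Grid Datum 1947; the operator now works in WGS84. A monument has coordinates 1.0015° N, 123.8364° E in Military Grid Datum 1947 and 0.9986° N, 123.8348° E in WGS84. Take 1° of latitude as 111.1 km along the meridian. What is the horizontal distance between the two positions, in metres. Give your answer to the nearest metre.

Δφ = 0.9986° − 1.0015° = -0.0029°; Δλ = 123.8348° − 123.8364° = -0.0016°.
ΔN = Δφ × 111100 = -322.2 m; ΔE = Δλ × 111100 × cos(1.0015°) = -0.0016 × 111100 × 0.999847 = -177.7 m.
Distance = √(ΔE² + ΔN²) = √((-177.7)² + (-322.2)²) = 368.0 m.

368 m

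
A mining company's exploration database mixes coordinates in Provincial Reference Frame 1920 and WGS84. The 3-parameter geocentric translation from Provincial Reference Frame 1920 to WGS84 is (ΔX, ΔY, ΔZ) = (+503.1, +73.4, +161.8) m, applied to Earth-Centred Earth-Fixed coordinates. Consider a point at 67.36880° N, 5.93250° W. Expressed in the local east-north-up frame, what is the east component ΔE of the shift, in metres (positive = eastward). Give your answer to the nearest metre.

ΔE = 125 m

At φ = 67.36880°, λ = -5.93250°: sin φ = 0.923001, cos φ = 0.384798, sin λ = -0.103357, cos λ = 0.994644.
ΔE = −sin λ·ΔX + cos λ·ΔY = −(-0.103357)·(503.1) + (0.994644)·(73.4) = 125.01 m.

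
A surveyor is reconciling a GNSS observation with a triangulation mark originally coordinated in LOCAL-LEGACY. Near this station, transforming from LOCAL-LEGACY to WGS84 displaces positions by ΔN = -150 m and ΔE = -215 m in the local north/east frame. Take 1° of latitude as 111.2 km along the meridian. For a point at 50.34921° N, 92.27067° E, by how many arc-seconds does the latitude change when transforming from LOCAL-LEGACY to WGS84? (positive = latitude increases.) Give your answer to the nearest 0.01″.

Δφ = -4.86″

1° of latitude = 111.2 km, so Δφ = -150.0 / 111200 = -0.0013489° = -4.856″.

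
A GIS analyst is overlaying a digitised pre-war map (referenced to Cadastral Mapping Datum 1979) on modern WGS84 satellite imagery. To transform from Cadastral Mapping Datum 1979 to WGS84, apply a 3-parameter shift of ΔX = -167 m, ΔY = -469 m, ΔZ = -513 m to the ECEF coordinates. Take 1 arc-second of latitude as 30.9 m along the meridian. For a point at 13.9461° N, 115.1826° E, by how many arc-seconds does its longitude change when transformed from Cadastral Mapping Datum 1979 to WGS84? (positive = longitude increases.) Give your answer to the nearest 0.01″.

sin φ = 0.241009, cos φ = 0.970523, sin λ = 0.904956, cos λ = -0.425504.
East component: ΔE = −sin λ·ΔX + cos λ·ΔY = −(0.904956)(-167) + (-0.425504)(-469) = 350.69 m.
1° of latitude spans 3600 × 30.90 = 111240 m; at latitude φ, 1° of longitude spans that × cos φ = 107961.0 m, so Δλ = 350.69 / 107961.0 × 3600 = 11.694″.

Δλ = 11.69″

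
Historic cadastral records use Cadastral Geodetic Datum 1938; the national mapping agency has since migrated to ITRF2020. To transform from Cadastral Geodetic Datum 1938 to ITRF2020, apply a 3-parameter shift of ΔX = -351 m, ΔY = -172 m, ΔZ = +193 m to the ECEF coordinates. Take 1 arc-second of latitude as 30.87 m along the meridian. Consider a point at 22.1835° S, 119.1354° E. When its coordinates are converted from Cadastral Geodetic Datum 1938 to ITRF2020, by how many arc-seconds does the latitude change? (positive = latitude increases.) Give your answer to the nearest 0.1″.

sin φ = -0.377574, cos φ = 0.925979, sin λ = 0.873472, cos λ = -0.486875.
North component: ΔN = −sin φ cos λ·ΔX − sin φ sin λ·ΔY + cos φ·ΔZ = −(-0.377574)(-0.486875)(-351) − (-0.377574)(0.873472)(-172) + (0.925979)(193) = 186.51 m.
1° of latitude spans 3600 × 30.87 = 111132 m, so Δφ = 186.51 / 111132 × 3600 = 6.042″.

Δφ = 6.0″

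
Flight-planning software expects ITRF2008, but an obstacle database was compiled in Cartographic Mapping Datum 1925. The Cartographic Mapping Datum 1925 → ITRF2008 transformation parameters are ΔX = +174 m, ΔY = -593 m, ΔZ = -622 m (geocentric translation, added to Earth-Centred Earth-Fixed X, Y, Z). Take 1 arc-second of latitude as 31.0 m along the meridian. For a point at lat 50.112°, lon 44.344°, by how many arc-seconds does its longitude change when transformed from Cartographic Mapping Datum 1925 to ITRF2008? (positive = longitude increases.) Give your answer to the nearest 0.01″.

Δλ = -27.45″

sin φ = 0.767299, cos φ = 0.641289, sin λ = 0.698965, cos λ = 0.715156.
East component: ΔE = −sin λ·ΔX + cos λ·ΔY = −(0.698965)(174) + (0.715156)(-593) = -545.71 m.
1° of latitude spans 3600 × 31.00 = 111600 m; at latitude φ, 1° of longitude spans that × cos φ = 71567.8 m, so Δλ = -545.71 / 71567.8 × 3600 = -27.450″.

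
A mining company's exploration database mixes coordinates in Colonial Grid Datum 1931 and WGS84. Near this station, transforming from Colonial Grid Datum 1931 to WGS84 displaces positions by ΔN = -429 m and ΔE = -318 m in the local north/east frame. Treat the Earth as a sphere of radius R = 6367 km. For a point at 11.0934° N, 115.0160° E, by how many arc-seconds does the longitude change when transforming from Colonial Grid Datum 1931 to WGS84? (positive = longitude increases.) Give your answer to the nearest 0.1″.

At latitude 11.0934°, cos φ = 0.981315.
One radian of longitude at latitude φ spans R cos φ, so Δλ = ΔE / (R cos φ) = -318.0 / (6367000 × 0.981315) = -5.0896e-05 rad = -10.498″.

Δλ = -10.5″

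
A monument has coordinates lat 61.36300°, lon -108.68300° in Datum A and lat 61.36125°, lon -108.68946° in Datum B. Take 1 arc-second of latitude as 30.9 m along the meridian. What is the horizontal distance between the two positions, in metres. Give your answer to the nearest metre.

Δφ = 61.36125° − 61.36300° = -0.00175°; Δλ = -108.68946° − -108.68300° = -0.00646°.
1° of latitude = 3600 × 30.90 = 111240 m.
ΔN = Δφ × 111240 = -194.7 m; ΔE = Δλ × 111240 × cos(61.36300°) = -0.00646 × 111240 × 0.479259 = -344.4 m.
Distance = √(ΔE² + ΔN²) = √((-344.4)² + (-194.7)²) = 395.6 m.

396 m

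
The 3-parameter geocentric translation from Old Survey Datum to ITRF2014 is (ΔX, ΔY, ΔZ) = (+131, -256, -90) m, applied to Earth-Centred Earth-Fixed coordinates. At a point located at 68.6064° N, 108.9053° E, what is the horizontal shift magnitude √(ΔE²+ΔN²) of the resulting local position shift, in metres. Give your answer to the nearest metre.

236 m

The local east axis at (φ, λ) is (−sin λ, cos λ, 0), so ΔE = −sin(108.9053°)·131 + cos(108.9053°)·(-256) = -40.99 m.
The local north axis is (−sin φ cos λ, −sin φ sin λ, cos φ), giving ΔN = 39.520 + 225.502 − 32.830 = 232.19 m.
Horizontal magnitude = √(ΔE² + ΔN²) = √((-40.99)² + 232.19²) = 235.78 m.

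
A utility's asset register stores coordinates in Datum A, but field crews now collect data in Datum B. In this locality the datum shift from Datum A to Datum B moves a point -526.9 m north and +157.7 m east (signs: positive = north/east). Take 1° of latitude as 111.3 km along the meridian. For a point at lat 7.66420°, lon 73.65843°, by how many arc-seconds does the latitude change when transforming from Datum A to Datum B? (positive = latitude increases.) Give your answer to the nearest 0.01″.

Δφ = -17.04″

1° of latitude = 111.3 km, so Δφ = -526.9 / 111300 = -0.0047341° = -17.043″.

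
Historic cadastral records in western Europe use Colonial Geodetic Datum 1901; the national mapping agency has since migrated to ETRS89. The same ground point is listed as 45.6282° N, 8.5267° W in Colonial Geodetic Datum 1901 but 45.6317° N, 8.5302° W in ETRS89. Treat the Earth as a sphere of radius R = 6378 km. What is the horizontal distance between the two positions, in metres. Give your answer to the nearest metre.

475 m

Δφ = 45.6317° − 45.6282° = +0.0035°; Δλ = -8.5302° − -8.5267° = -0.0035°.
1° along a meridian = πR/180 = 111317 m.
ΔN = Δφ × 111317 = 389.6 m; ΔE = Δλ × 111317 × cos(45.6282°) = -0.0035 × 111317 × 0.699312 = -272.5 m.
Distance = √(ΔE² + ΔN²) = √((-272.5)² + 389.6²) = 475.4 m.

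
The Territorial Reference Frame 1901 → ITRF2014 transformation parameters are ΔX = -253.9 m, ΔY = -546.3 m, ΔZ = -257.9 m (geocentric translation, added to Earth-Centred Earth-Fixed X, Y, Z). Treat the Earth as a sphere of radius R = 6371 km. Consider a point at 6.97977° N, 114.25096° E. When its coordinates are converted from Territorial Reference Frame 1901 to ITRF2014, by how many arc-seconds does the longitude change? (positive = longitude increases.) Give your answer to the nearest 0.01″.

sin φ = 0.121519, cos φ = 0.992589, sin λ = 0.911755, cos λ = -0.410734.
East component: ΔE = −sin λ·ΔX + cos λ·ΔY = −(0.911755)(-253.9) + (-0.410734)(-546.3) = 455.88 m.
1° of latitude spans πR/180 = 111195 m; at latitude φ, 1° of longitude spans that × cos φ = 110370.9 m, so Δλ = 455.88 / 110370.9 × 3600 = 14.870″.

Δλ = 14.87″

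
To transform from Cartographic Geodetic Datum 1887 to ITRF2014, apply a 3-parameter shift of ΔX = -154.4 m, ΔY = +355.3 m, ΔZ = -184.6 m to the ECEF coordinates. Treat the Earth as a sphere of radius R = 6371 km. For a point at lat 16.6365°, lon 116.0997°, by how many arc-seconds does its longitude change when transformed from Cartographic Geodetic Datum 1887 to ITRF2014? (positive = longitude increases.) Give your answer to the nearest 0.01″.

sin φ = 0.286299, cos φ = 0.958140, sin λ = 0.898030, cos λ = -0.439934.
East component: ΔE = −sin λ·ΔX + cos λ·ΔY = −(0.898030)(-154.4) + (-0.439934)(355.3) = -17.65 m.
1° of latitude spans πR/180 = 111195 m; at latitude φ, 1° of longitude spans that × cos φ = 106540.3 m, so Δλ = -17.65 / 106540.3 × 3600 = -0.596″.

Δλ = -0.60″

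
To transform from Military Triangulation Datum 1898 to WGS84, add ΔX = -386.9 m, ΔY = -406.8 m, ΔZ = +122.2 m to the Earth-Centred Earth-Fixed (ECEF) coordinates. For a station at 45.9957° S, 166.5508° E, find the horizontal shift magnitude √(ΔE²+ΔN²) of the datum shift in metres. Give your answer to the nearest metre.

564 m

The local east axis at (φ, λ) is (−sin λ, cos λ, 0), so ΔE = −sin(166.5508°)·(-386.9) + cos(166.5508°)·(-406.8) = 485.63 m.
The local north axis is (−sin φ cos λ, −sin φ sin λ, cos φ), giving ΔN = 270.661 − 68.055 + 84.894 = 287.50 m.
Horizontal magnitude = √(ΔE² + ΔN²) = √(485.63² + 287.50²) = 564.35 m.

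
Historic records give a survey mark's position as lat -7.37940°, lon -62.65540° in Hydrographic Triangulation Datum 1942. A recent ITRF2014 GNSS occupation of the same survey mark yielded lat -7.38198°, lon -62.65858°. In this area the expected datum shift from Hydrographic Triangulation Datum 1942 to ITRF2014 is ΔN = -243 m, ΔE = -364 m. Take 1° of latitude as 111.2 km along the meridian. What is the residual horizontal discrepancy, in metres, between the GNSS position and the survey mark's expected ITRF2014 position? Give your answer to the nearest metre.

46 m

Observed coordinate differences: Δφ = -0.00258°, Δλ = -0.00318°.
Converting to metres (1° lat = 111200 m, cos φ = 0.991717): observed ΔN = -286.9 m, observed ΔE = -350.7 m.
Subtracting the expected shift leaves a residual of -286.9 − (-243) = -43.9 m north and -350.7 − (-364) = 13.3 m east.
Residual distance = √((-43.9)² + 13.3²) = 45.9 m.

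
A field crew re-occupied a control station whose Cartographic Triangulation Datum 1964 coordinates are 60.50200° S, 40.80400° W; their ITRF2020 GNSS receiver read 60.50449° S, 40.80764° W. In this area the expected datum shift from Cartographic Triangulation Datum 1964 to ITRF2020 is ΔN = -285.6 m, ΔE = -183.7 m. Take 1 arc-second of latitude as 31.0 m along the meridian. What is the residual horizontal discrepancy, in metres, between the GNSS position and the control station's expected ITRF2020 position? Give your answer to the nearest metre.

Observed coordinate differences: Δφ = -0.00249°, Δλ = -0.00364°.
Converting to metres (1° lat = 111600 m, cos φ = 0.492393): observed ΔN = -277.9 m, observed ΔE = -200.0 m.
Subtracting the expected shift leaves a residual of -277.9 − (-285.6) = 7.7 m north and -200.0 − (-183.7) = -16.3 m east.
Residual distance = √(7.7² + (-16.3)²) = 18.1 m.

18 m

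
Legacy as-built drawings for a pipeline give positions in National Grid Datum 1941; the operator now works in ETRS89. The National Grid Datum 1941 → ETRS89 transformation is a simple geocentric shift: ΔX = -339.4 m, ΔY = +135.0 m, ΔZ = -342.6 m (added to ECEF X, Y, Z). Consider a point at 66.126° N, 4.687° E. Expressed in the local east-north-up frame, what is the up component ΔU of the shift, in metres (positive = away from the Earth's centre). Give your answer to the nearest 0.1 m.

At φ = 66.126°, λ = 4.687°: sin φ = 0.914438, cos φ = 0.404727, sin λ = 0.081712, cos λ = 0.996656.
ΔU = cos φ cos λ·ΔX + cos φ sin λ·ΔY + sin φ·ΔZ = (0.404727)(0.996656)(-339.4) + (0.404727)(0.081712)(135.0) + (0.914438)(-342.6) = -445.73 m.

ΔU = -445.7 m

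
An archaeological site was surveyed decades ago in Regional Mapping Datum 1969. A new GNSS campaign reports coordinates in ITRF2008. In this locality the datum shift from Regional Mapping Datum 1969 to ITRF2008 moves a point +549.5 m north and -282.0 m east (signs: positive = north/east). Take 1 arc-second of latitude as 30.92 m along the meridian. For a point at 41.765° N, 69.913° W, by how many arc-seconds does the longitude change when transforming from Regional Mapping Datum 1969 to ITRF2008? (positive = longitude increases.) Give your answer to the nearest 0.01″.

At latitude 41.765°, cos φ = 0.745883.
1″ of longitude at this latitude = 30.92 × cos φ = 23.0627 m, so Δλ = -282.0 / 23.0627 = -12.228″.

Δλ = -12.23″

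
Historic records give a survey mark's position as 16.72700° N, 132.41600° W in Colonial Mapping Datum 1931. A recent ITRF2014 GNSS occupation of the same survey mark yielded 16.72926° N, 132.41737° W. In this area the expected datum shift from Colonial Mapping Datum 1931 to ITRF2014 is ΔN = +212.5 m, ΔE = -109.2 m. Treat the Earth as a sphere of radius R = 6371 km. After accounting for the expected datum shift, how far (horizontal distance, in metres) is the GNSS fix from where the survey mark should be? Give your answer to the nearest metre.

53 m

Observed coordinate differences: Δφ = +0.00226°, Δλ = -0.00137°.
Converting to metres (1° lat = 111195 m, cos φ = 0.957687): observed ΔN = 251.3 m, observed ΔE = -145.9 m.
Subtracting the expected shift leaves a residual of 251.3 − (212.5) = 38.8 m north and -145.9 − (-109.2) = -36.7 m east.
Residual distance = √(38.8² + (-36.7)²) = 53.4 m.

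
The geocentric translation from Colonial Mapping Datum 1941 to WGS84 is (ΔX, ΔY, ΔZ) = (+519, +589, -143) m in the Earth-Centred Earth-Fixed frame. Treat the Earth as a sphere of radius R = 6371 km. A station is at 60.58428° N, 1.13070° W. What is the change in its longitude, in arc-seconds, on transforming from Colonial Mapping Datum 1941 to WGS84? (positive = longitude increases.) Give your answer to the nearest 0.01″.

sin φ = 0.871079, cos φ = 0.491143, sin λ = -0.019733, cos λ = 0.999805.
East component: ΔE = −sin λ·ΔX + cos λ·ΔY = −(-0.019733)(519) + (0.999805)(589) = 599.13 m.
1° of latitude spans πR/180 = 111195 m; at latitude φ, 1° of longitude spans that × cos φ = 54612.6 m, so Δλ = 599.13 / 54612.6 × 3600 = 39.494″.

Δλ = 39.49″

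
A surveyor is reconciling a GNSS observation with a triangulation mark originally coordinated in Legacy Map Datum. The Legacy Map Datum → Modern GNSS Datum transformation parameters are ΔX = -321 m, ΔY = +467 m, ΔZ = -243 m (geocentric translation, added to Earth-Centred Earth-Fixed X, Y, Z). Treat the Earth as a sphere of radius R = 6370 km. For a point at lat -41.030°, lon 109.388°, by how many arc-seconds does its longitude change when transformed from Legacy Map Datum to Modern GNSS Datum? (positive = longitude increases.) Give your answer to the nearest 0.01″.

sin φ = -0.656454, cos φ = 0.754366, sin λ = 0.943292, cos λ = -0.331964.
East component: ΔE = −sin λ·ΔX + cos λ·ΔY = −(0.943292)(-321) + (-0.331964)(467) = 147.77 m.
1° of latitude spans πR/180 = 111177 m; at latitude φ, 1° of longitude spans that × cos φ = 83868.5 m, so Δλ = 147.77 / 83868.5 × 3600 = 6.343″.

Δλ = 6.34″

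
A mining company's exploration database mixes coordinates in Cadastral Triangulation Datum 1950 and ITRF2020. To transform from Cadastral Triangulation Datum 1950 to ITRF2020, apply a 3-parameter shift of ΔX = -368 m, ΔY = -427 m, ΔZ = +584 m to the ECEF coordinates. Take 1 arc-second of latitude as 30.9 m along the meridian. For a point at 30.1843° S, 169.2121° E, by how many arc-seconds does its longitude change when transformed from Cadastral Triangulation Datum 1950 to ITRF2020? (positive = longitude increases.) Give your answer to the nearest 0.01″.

Δλ = 18.28″

sin φ = -0.502783, cos φ = 0.864413, sin λ = 0.187174, cos λ = -0.982327.
East component: ΔE = −sin λ·ΔX + cos λ·ΔY = −(0.187174)(-368) + (-0.982327)(-427) = 488.33 m.
1° of latitude spans 3600 × 30.90 = 111240 m; at latitude φ, 1° of longitude spans that × cos φ = 96157.3 m, so Δλ = 488.33 / 96157.3 × 3600 = 18.283″.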